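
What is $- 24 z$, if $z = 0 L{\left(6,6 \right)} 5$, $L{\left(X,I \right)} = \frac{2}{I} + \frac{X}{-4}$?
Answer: $0$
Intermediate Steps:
$L{\left(X,I \right)} = \frac{2}{I} - \frac{X}{4}$ ($L{\left(X,I \right)} = \frac{2}{I} + X \left(- \frac{1}{4}\right) = \frac{2}{I} - \frac{X}{4}$)
$z = 0$ ($z = 0 \left(\frac{2}{6} - \frac{3}{2}\right) 5 = 0 \left(2 \cdot \frac{1}{6} - \frac{3}{2}\right) 5 = 0 \left(\frac{1}{3} - \frac{3}{2}\right) 5 = 0 \left(- \frac{7}{6}\right) 5 = 0 \cdot 5 = 0$)
$- 24 z = \left(-24\right) 0 = 0$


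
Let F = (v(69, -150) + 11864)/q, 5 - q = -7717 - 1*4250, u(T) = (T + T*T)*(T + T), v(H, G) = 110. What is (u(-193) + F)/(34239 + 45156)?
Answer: -85621439389/475258470 ≈ -180.16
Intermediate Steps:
u(T) = 2*T*(T + T²) (u(T) = (T + T²)*(2*T) = 2*T*(T + T²))
q = 11972 (q = 5 - (-7717 - 1*4250) = 5 - (-7717 - 4250) = 5 - 1*(-11967) = 5 + 11967 = 11972)
F = 5987/5986 (F = (110 + 11864)/11972 = 11974*(1/11972) = 5987/5986 ≈ 1.0002)
(u(-193) + F)/(34239 + 45156) = (2*(-193)²*(1 - 193) + 5987/5986)/(34239 + 45156) = (2*37249*(-192) + 5987/5986)/79395 = (-14303616 + 5987/5986)*(1/79395) = -85621439389/5986*1/79395 = -85621439389/475258470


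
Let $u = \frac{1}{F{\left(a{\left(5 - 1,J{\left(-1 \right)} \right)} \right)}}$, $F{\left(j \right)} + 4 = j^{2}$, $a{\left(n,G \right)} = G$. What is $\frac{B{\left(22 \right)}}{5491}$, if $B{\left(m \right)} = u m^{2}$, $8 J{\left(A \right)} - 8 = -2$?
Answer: $- \frac{704}{27455} \approx -0.025642$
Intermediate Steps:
$J{\left(A \right)} = \frac{3}{4}$ ($J{\left(A \right)} = 1 + \frac{1}{8} \left(-2\right) = 1 - \frac{1}{4} = \frac{3}{4}$)
$F{\left(j \right)} = -4 + j^{2}$
$u = - \frac{16}{55}$ ($u = \frac{1}{-4 + \left(\frac{3}{4}\right)^{2}} = \frac{1}{-4 + \frac{9}{16}} = \frac{1}{- \frac{55}{16}} = - \frac{16}{55} \approx -0.29091$)
$B{\left(m \right)} = - \frac{16 m^{2}}{55}$
$\frac{B{\left(22 \right)}}{5491} = \frac{\left(- \frac{16}{55}\right) 22^{2}}{5491} = \left(- \frac{16}{55}\right) 484 \cdot \frac{1}{5491} = \left(- \frac{704}{5}\right) \frac{1}{5491} = - \frac{704}{27455}$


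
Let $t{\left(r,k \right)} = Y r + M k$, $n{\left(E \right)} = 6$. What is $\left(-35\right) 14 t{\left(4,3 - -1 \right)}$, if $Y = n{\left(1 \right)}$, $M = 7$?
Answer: $-25480$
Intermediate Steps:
$Y = 6$
$t{\left(r,k \right)} = 6 r + 7 k$
$\left(-35\right) 14 t{\left(4,3 - -1 \right)} = \left(-35\right) 14 \left(6 \cdot 4 + 7 \left(3 - -1\right)\right) = - 490 \left(24 + 7 \left(3 + 1\right)\right) = - 490 \left(24 + 7 \cdot 4\right) = - 490 \left(24 + 28\right) = \left(-490\right) 52 = -25480$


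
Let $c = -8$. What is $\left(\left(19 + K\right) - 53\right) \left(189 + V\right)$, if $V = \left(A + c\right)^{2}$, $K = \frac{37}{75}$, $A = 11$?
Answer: $- \frac{165858}{25} \approx -6634.3$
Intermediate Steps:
$K = \frac{37}{75}$ ($K = 37 \cdot \frac{1}{75} = \frac{37}{75} \approx 0.49333$)
$V = 9$ ($V = \left(11 - 8\right)^{2} = 3^{2} = 9$)
$\left(\left(19 + K\right) - 53\right) \left(189 + V\right) = \left(\left(19 + \frac{37}{75}\right) - 53\right) \left(189 + 9\right) = \left(\frac{1462}{75} - 53\right) 198 = \left(- \frac{2513}{75}\right) 198 = - \frac{165858}{25}$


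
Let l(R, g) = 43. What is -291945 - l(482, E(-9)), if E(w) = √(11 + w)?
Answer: -291988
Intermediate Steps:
-291945 - l(482, E(-9)) = -291945 - 1*43 = -291945 - 43 = -291988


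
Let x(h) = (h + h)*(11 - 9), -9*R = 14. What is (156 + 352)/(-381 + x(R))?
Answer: -4572/3485 ≈ -1.3119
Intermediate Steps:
R = -14/9 (R = -1/9*14 = -14/9 ≈ -1.5556)
x(h) = 4*h (x(h) = (2*h)*2 = 4*h)
(156 + 352)/(-381 + x(R)) = (156 + 352)/(-381 + 4*(-14/9)) = 508/(-381 - 56/9) = 508/(-3485/9) = 508*(-9/3485) = -4572/3485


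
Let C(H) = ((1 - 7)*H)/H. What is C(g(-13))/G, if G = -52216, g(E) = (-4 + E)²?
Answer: 3/26108 ≈ 0.00011491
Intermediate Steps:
C(H) = -6 (C(H) = (-6*H)/H = -6)
C(g(-13))/G = -6/(-52216) = -6*(-1/52216) = 3/26108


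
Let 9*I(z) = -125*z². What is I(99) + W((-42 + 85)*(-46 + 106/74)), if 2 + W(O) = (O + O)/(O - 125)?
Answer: -5140901375/37766 ≈ -1.3613e+5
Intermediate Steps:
W(O) = -2 + 2*O/(-125 + O) (W(O) = -2 + (O + O)/(O - 125) = -2 + (2*O)/(-125 + O) = -2 + 2*O/(-125 + O))
I(z) = -125*z²/9 (I(z) = (-125*z²)/9 = -125*z²/9)
I(99) + W((-42 + 85)*(-46 + 106/74)) = -125/9*99² + 250/(-125 + (-42 + 85)*(-46 + 106/74)) = -125/9*9801 + 250/(-125 + 43*(-46 + 106*(1/74))) = -136125 + 250/(-125 + 43*(-46 + 53/37)) = -136125 + 250/(-125 + 43*(-1649/37)) = -136125 + 250/(-125 - 70907/37) = -136125 + 250/(-75532/37) = -136125 + 250*(-37/75532) = -136125 - 4625/37766 = -5140901375/37766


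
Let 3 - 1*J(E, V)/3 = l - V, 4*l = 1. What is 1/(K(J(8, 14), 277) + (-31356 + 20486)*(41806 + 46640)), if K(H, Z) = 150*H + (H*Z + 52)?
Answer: -4/3845546045 ≈ -1.0402e-9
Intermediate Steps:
l = 1/4 (l = (1/4)*1 = 1/4 ≈ 0.25000)
J(E, V) = 33/4 + 3*V (J(E, V) = 9 - 3*(1/4 - V) = 9 + (-3/4 + 3*V) = 33/4 + 3*V)
K(H, Z) = 52 + 150*H + H*Z (K(H, Z) = 150*H + (52 + H*Z) = 52 + 150*H + H*Z)
1/(K(J(8, 14), 277) + (-31356 + 20486)*(41806 + 46640)) = 1/((52 + 150*(33/4 + 3*14) + (33/4 + 3*14)*277) + (-31356 + 20486)*(41806 + 46640)) = 1/((52 + 150*(33/4 + 42) + (33/4 + 42)*277) - 10870*88446) = 1/((52 + 150*(201/4) + (201/4)*277) - 961408020) = 1/((52 + 15075/2 + 55677/4) - 961408020) = 1/(86035/4 - 961408020) = 1/(-3845546045/4) = -4/3845546045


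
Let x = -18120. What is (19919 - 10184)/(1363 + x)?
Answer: -9735/16757 ≈ -0.58095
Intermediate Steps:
(19919 - 10184)/(1363 + x) = (19919 - 10184)/(1363 - 18120) = 9735/(-16757) = 9735*(-1/16757) = -9735/16757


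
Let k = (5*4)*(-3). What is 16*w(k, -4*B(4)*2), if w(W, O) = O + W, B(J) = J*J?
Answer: -3008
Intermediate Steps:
B(J) = J**2
k = -60 (k = 20*(-3) = -60)
16*w(k, -4*B(4)*2) = 16*(-4*4**2*2 - 60) = 16*(-4*16*2 - 60) = 16*(-64*2 - 60) = 16*(-128 - 60) = 16*(-188) = -3008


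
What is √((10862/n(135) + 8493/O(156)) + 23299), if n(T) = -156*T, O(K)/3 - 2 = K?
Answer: 16*√194530401455/46215 ≈ 152.70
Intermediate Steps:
O(K) = 6 + 3*K
√((10862/n(135) + 8493/O(156)) + 23299) = √((10862/((-156*135)) + 8493/(6 + 3*156)) + 23299) = √((10862/(-21060) + 8493/(6 + 468)) + 23299) = √((10862*(-1/21060) + 8493/474) + 23299) = √((-5431/10530 + 8493*(1/474)) + 23299) = √((-5431/10530 + 2831/158) + 23299) = √(7238083/415935 + 23299) = √(9698107648/415935) = 16*√194530401455/46215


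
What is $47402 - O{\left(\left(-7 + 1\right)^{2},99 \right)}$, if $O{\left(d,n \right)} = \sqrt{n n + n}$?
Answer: $47402 - 30 \sqrt{11} \approx 47303.0$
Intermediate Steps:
$O{\left(d,n \right)} = \sqrt{n + n^{2}}$ ($O{\left(d,n \right)} = \sqrt{n^{2} + n} = \sqrt{n + n^{2}}$)
$47402 - O{\left(\left(-7 + 1\right)^{2},99 \right)} = 47402 - \sqrt{99 \left(1 + 99\right)} = 47402 - \sqrt{99 \cdot 100} = 47402 - \sqrt{9900} = 47402 - 30 \sqrt{11}$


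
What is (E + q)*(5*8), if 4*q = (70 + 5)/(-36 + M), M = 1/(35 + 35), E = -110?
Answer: -11136100/2519 ≈ -4420.8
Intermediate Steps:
M = 1/70 ≈ 0.014286
q = -2625/5038 (q = ((70 + 5)/(-36 + 1/70))/4 = (75/(-2519/70))/4 = (75*(-70/2519))/4 = (¼)*(-5250/2519) = -2625/5038 ≈ -0.52104)
(E + q)*(5*8) = (-110 - 2625/5038)*(5*8) = -556805/5038*40 = -11136100/2519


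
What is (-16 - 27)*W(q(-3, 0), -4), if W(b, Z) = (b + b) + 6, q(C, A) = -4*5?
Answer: 1462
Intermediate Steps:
q(C, A) = -20
W(b, Z) = 6 + 2*b (W(b, Z) = 2*b + 6 = 6 + 2*b)
(-16 - 27)*W(q(-3, 0), -4) = (-16 - 27)*(6 + 2*(-20)) = -43*(6 - 40) = -43*(-34) = 1462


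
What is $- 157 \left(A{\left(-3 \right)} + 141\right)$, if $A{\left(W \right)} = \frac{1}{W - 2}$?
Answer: $- \frac{110528}{5} \approx -22106.0$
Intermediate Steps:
$A{\left(W \right)} = \frac{1}{-2 + W}$
$- 157 \left(A{\left(-3 \right)} + 141\right) = - 157 \left(\frac{1}{-2 - 3} + 141\right) = - 157 \left(\frac{1}{-5} + 141\right) = - 157 \left(- \frac{1}{5} + 141\right) = \left(-157\right) \frac{704}{5} = - \frac{110528}{5}$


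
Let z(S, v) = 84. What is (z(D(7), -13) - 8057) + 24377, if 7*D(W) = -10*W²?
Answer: 16404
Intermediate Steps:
D(W) = -10*W²/7 (D(W) = (-10*W²)/7 = -10*W²/7)
(z(D(7), -13) - 8057) + 24377 = (84 - 8057) + 24377 = -7973 + 24377 = 16404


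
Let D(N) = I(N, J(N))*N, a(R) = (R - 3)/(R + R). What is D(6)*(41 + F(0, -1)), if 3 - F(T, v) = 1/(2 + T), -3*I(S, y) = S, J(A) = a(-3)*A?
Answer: -522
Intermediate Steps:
a(R) = (-3 + R)/(2*R) (a(R) = (-3 + R)/((2*R)) = (-3 + R)*(1/(2*R)) = (-3 + R)/(2*R))
J(A) = A (J(A) = ((½)*(-3 - 3)/(-3))*A = ((½)*(-⅓)*(-6))*A = 1*A = A)
I(S, y) = -S/3
F(T, v) = 3 - 1/(2 + T)
D(N) = -N²/3 (D(N) = (-N/3)*N = -N²/3)
D(6)*(41 + F(0, -1)) = (-⅓*6²)*(41 + (5 + 3*0)/(2 + 0)) = (-⅓*36)*(41 + (5 + 0)/2) = -12*(41 + (½)*5) = -12*(41 + 5/2) = -12*87/2 = -522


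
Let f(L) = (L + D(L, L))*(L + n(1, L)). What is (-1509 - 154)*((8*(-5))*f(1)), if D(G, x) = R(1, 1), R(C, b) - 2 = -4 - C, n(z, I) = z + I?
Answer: -399120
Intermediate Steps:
n(z, I) = I + z
R(C, b) = -2 - C (R(C, b) = 2 + (-4 - C) = -2 - C)
D(G, x) = -3 (D(G, x) = -2 - 1*1 = -2 - 1 = -3)
f(L) = (1 + 2*L)*(-3 + L) (f(L) = (L - 3)*(L + (L + 1)) = (-3 + L)*(L + (1 + L)) = (-3 + L)*(1 + 2*L) = (1 + 2*L)*(-3 + L))
(-1509 - 154)*((8*(-5))*f(1)) = (-1509 - 154)*((8*(-5))*(-3 - 5*1 + 2*1²)) = -(-66520)*(-3 - 5 + 2*1) = -(-66520)*(-3 - 5 + 2) = -(-66520)*(-6) = -1663*240 = -399120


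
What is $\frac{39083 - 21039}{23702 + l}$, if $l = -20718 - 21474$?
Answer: $- \frac{9022}{9245} \approx -0.97588$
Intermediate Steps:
$l = -42192$
$\frac{39083 - 21039}{23702 + l} = \frac{39083 - 21039}{23702 - 42192} = \frac{18044}{-18490} = 18044 \left(- \frac{1}{18490}\right) = - \frac{9022}{9245}$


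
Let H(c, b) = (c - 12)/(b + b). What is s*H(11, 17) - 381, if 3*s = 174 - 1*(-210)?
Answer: -6541/17 ≈ -384.76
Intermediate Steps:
s = 128 (s = (174 - 1*(-210))/3 = (174 + 210)/3 = (⅓)*384 = 128)
H(c, b) = (-12 + c)/(2*b) (H(c, b) = (-12 + c)/((2*b)) = (-12 + c)*(1/(2*b)) = (-12 + c)/(2*b))
s*H(11, 17) - 381 = 128*((½)*(-12 + 11)/17) - 381 = 128*((½)*(1/17)*(-1)) - 381 = 128*(-1/34) - 381 = -64/17 - 381 = -6541/17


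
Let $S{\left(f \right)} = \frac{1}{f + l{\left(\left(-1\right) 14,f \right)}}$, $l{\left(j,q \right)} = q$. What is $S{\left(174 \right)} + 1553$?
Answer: $\frac{540445}{348} \approx 1553.0$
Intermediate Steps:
$S{\left(f \right)} = \frac{1}{2 f}$ ($S{\left(f \right)} = \frac{1}{f + f} = \frac{1}{2 f}$)
$S{\left(174 \right)} + 1553 = \frac{1}{2 \cdot 174} + 1553 = \frac{1}{2} \cdot \frac{1}{174} + 1553 = \frac{1}{348} + 1553 = \frac{540445}{348}$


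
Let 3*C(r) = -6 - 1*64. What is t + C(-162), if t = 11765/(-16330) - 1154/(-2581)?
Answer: -596980607/25288638 ≈ -23.607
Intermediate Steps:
C(r) = -70/3 (C(r) = (-6 - 1*64)/3 = (-6 - 64)/3 = (1/3)*(-70) = -70/3)
t = -2304129/8429546 (t = 11765*(-1/16330) - 1154*(-1/2581) = -2353/3266 + 1154/2581 = -2304129/8429546 ≈ -0.27334)
t + C(-162) = -2304129/8429546 - 70/3 = -596980607/25288638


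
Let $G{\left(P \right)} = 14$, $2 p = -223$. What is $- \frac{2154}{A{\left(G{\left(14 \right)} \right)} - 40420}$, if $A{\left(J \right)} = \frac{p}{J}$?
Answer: $\frac{60312}{1131983} \approx 0.05328$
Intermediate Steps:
$p = - \frac{223}{2}$ ($p = \frac{1}{2} \left(-223\right) = - \frac{223}{2} \approx -111.5$)
$A{\left(J \right)} = - \frac{223}{2 J}$
$- \frac{2154}{A{\left(G{\left(14 \right)} \right)} - 40420} = - \frac{2154}{- \frac{223}{2 \cdot 14} - 40420} = - \frac{2154}{\left(- \frac{223}{2}\right) \frac{1}{14} - 40420} = - \frac{2154}{- \frac{223}{28} - 40420} = - \frac{2154}{- \frac{1131983}{28}} = \left(-2154\right) \left(- \frac{28}{1131983}\right) = \frac{60312}{1131983}$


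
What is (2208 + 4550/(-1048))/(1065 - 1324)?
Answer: -1154717/135716 ≈ -8.5083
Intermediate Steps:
(2208 + 4550/(-1048))/(1065 - 1324) = (2208 + 4550*(-1/1048))/(-259) = (2208 - 2275/524)*(-1/259) = (1154717/524)*(-1/259) = -1154717/135716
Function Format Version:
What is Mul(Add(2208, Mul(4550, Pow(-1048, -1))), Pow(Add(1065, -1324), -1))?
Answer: Rational(-1154717, 135716) ≈ -8.5083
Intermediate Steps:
Mul(Add(2208, Mul(4550, Pow(-1048, -1))), Pow(Add(1065, -1324), -1)) = Mul(Add(2208, Mul(4550, Rational(-1, 1048))), Pow(-259, -1)) = Mul(Add(2208, Rational(-2275, 524)), Rational(-1, 259)) = Mul(Rational(1154717, 524), Rational(-1, 259)) = Rational(-1154717, 135716)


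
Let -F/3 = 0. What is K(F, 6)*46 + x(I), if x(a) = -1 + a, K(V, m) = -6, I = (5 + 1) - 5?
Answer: -276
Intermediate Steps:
I = 1 (I = 6 - 5 = 1)
F = 0 (F = -3*0 = 0)
K(F, 6)*46 + x(I) = -6*46 + (-1 + 1) = -276 + 0 = -276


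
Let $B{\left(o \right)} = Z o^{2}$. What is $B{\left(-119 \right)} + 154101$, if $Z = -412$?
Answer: $-5680231$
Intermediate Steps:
$B{\left(o \right)} = - 412 o^{2}$
$B{\left(-119 \right)} + 154101 = - 412 \left(-119\right)^{2} + 154101 = \left(-412\right) 14161 + 154101 = -5834332 + 154101 = -5680231$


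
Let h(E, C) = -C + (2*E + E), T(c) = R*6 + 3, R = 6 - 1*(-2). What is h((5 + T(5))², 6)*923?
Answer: 8678046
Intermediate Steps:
R = 8 (R = 6 + 2 = 8)
T(c) = 51 (T(c) = 8*6 + 3 = 48 + 3 = 51)
h(E, C) = -C + 3*E
h((5 + T(5))², 6)*923 = (-1*6 + 3*(5 + 51)²)*923 = (-6 + 3*56²)*923 = (-6 + 3*3136)*923 = (-6 + 9408)*923 = 9402*923 = 8678046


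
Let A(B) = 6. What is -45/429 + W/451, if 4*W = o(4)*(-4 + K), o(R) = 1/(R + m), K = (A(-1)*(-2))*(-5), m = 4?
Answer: -2369/23452 ≈ -0.10101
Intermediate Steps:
K = 60 (K = (6*(-2))*(-5) = -12*(-5) = 60)
o(R) = 1/(4 + R) (o(R) = 1/(R + 4) = 1/(4 + R))
W = 7/4 (W = ((-4 + 60)/(4 + 4))/4 = (56/8)/4 = ((1/8)*56)/4 = (1/4)*7 = 7/4 ≈ 1.7500)
-45/429 + W/451 = -45/429 + (7/4)/451 = -45*1/429 + (7/4)*(1/451) = -15/143 + 7/1804 = -2369/23452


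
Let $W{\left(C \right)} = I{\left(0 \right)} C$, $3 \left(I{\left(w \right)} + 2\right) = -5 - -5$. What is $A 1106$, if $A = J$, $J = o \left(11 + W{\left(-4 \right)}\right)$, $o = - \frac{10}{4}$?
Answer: $-52535$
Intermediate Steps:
$I{\left(w \right)} = -2$ ($I{\left(w \right)} = -2 + \frac{-5 - -5}{3} = -2 + \frac{-5 + 5}{3} = -2 + \frac{1}{3} \cdot 0 = -2 + 0 = -2$)
$W{\left(C \right)} = - 2 C$
$o = - \frac{5}{2}$ ($o = \left(-10\right) \frac{1}{4} = - \frac{5}{2} \approx -2.5$)
$J = - \frac{95}{2}$ ($J = - \frac{5 \left(11 - -8\right)}{2} = - \frac{5 \left(11 + 8\right)}{2} = \left(- \frac{5}{2}\right) 19 = - \frac{95}{2} \approx -47.5$)
$A = - \frac{95}{2} \approx -47.5$
$A 1106 = \left(- \frac{95}{2}\right) 1106 = -52535$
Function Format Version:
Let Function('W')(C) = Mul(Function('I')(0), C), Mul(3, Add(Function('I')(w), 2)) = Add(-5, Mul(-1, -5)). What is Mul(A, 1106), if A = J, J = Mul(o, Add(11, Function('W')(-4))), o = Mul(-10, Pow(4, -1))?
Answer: -52535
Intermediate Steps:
Function('I')(w) = -2 (Function('I')(w) = Add(-2, Mul(Rational(1, 3), Add(-5, Mul(-1, -5)))) = Add(-2, Mul(Rational(1, 3), Add(-5, 5))) = Add(-2, Mul(Rational(1, 3), 0)) = Add(-2, 0) = -2)
Function('W')(C) = Mul(-2, C)
o = Rational(-5, 2) (o = Mul(-10, Rational(1, 4)) = Rational(-5, 2) ≈ -2.5000)
J = Rational(-95, 2) (J = Mul(Rational(-5, 2), Add(11, Mul(-2, -4))) = Mul(Rational(-5, 2), Add(11, 8)) = Mul(Rational(-5, 2), 19) = Rational(-95, 2) ≈ -47.500)
A = Rational(-95, 2) ≈ -47.500
Mul(A, 1106) = Mul(Rational(-95, 2), 1106) = -52535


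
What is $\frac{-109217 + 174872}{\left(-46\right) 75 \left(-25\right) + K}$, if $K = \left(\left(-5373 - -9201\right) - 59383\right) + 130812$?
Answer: $\frac{65655}{161507} \approx 0.40652$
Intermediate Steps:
$K = 75257$ ($K = \left(\left(-5373 + 9201\right) - 59383\right) + 130812 = \left(3828 - 59383\right) + 130812 = -55555 + 130812 = 75257$)
$\frac{-109217 + 174872}{\left(-46\right) 75 \left(-25\right) + K} = \frac{-109217 + 174872}{\left(-46\right) 75 \left(-25\right) + 75257} = \frac{65655}{\left(-3450\right) \left(-25\right) + 75257} = \frac{65655}{86250 + 75257} = \frac{65655}{161507}$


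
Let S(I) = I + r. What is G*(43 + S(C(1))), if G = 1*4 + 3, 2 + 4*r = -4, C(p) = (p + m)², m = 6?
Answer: 1267/2 ≈ 633.50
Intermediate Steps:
C(p) = (6 + p)² (C(p) = (p + 6)² = (6 + p)²)
r = -3/2 (r = -½ + (¼)*(-4) = -½ - 1 = -3/2 ≈ -1.5000)
S(I) = -3/2 + I (S(I) = I - 3/2 = -3/2 + I)
G = 7 (G = 4 + 3 = 7)
G*(43 + S(C(1))) = 7*(43 + (-3/2 + (6 + 1)²)) = 7*(43 + (-3/2 + 7²)) = 7*(43 + (-3/2 + 49)) = 7*(43 + 95/2) = 7*(181/2) = 1267/2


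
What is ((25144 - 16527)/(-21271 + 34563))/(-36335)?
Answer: -8617/482964820 ≈ -1.7842e-5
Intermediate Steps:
((25144 - 16527)/(-21271 + 34563))/(-36335) = (8617/13292)*(-1/36335) = -8617/482964820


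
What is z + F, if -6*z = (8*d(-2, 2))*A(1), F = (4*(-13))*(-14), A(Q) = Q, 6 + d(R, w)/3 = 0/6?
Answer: 752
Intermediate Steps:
d(R, w) = -18 (d(R, w) = -18 + 3*(0/6) = -18 + 3*(0*(1/6)) = -18 + 3*0 = -18 + 0 = -18)
F = 728 (F = -52*(-14) = 728)
z = 24 (z = -8*(-18)/6 = -(-24) = -1/6*(-144) = 24)
z + F = 24 + 728 = 752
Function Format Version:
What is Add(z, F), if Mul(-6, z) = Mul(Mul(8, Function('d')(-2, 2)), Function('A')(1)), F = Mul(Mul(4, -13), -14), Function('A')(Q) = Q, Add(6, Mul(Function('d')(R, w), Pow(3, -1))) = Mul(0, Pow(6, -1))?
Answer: 752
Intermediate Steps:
Function('d')(R, w) = -18 (Function('d')(R, w) = Add(-18, Mul(3, Mul(0, Pow(6, -1)))) = Add(-18, Mul(3, Mul(0, Rational(1, 6)))) = Add(-18, Mul(3, 0)) = Add(-18, 0) = -18)
F = 728 (F = Mul(-52, -14) = 728)
z = 24 (z = Mul(Rational(-1, 6), Mul(Mul(8, -18), 1)) = Mul(Rational(-1, 6), Mul(-144, 1)) = Mul(Rational(-1, 6), -144) = 24)
Add(z, F) = Add(24, 728) = 752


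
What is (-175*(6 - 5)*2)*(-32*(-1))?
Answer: -11200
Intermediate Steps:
(-175*(6 - 5)*2)*(-32*(-1)) = -175*2*32 = -350*32 = -11200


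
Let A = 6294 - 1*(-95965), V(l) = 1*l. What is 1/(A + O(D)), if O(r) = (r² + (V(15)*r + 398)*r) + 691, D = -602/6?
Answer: 9/2016772 ≈ 4.4626e-6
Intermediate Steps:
V(l) = l
A = 102259 (A = 6294 + 95965 = 102259)
D = -301/3 (D = -602*⅙ = -301/3 ≈ -100.33)
O(r) = 691 + r² + r*(398 + 15*r) (O(r) = (r² + (15*r + 398)*r) + 691 = (r² + (398 + 15*r)*r) + 691 = (r² + r*(398 + 15*r)) + 691 = 691 + r² + r*(398 + 15*r))
1/(A + O(D)) = 1/(102259 + (691 + 16*(-301/3)² + 398*(-301/3))) = 1/(102259 + (691 + 16*(90601/9) - 119798/3)) = 1/(102259 + (691 + 1449616/9 - 119798/3)) = 1/(102259 + 1096441/9) = 1/(2016772/9) = 9/2016772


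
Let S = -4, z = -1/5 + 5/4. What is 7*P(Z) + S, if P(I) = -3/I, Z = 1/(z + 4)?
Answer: -2201/20 ≈ -110.05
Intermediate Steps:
z = 21/20 (z = -1*1/5 + 5*(1/4) = -1/5 + 5/4 = 21/20 ≈ 1.0500)
Z = 20/101 (Z = 1/(21/20 + 4) = 1/(101/20) = 20/101 ≈ 0.19802)
7*P(Z) + S = 7*(-3/20/101) - 4 = 7*(-3*101/20) - 4 = 7*(-303/20) - 4 = -2121/20 - 4 = -2201/20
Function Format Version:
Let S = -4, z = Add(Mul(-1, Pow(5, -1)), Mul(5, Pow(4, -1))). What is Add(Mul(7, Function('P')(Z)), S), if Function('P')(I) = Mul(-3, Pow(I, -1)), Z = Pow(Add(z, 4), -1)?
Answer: Rational(-2201, 20) ≈ -110.05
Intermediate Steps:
z = Rational(21, 20) (z = Add(Mul(-1, Rational(1, 5)), Mul(5, Rational(1, 4))) = Add(Rational(-1, 5), Rational(5, 4)) = Rational(21, 20) ≈ 1.0500)
Z = Rational(20, 101) (Z = Pow(Add(Rational(21, 20), 4), -1) = Pow(Rational(101, 20), -1) = Rational(20, 101) ≈ 0.19802)
Add(Mul(7, Function('P')(Z)), S) = Add(Mul(7, Mul(-3, Pow(Rational(20, 101), -1))), -4) = Add(Mul(7, Mul(-3, Rational(101, 20))), -4) = Add(Mul(7, Rational(-303, 20)), -4) = Add(Rational(-2121, 20), -4) = Rational(-2201, 20)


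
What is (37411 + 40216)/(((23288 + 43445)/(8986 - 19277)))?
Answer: -798859457/66733 ≈ -11971.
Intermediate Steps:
(37411 + 40216)/(((23288 + 43445)/(8986 - 19277))) = 77627/((66733/(-10291))) = 77627/((66733*(-1/10291))) = 77627/(-66733/10291) = 77627*(-10291/66733) = -798859457/66733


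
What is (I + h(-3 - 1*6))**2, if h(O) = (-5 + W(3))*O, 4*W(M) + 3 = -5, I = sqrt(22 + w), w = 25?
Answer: (63 + sqrt(47))**2 ≈ 4879.8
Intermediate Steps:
I = sqrt(47) (I = sqrt(22 + 25) = sqrt(47) ≈ 6.8557)
W(M) = -2 (W(M) = -3/4 + (1/4)*(-5) = -3/4 - 5/4 = -2)
h(O) = -7*O (h(O) = (-5 - 2)*O = -7*O)
(I + h(-3 - 1*6))**2 = (sqrt(47) - 7*(-3 - 1*6))**2 = (sqrt(47) - 7*(-3 - 6))**2 = (sqrt(47) - 7*(-9))**2 = (sqrt(47) + 63)**2 = (63 + sqrt(47))**2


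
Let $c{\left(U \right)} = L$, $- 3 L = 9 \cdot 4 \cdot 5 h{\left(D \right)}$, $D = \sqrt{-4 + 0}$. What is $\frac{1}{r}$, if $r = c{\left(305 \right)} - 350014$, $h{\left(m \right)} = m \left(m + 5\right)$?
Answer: $- \frac{174887}{61171105538} + \frac{150 i}{30585552769} \approx -2.859 \cdot 10^{-6} + 4.9043 \cdot 10^{-9} i$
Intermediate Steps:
$D = 2 i$ ($D = \sqrt{-4} = 2 i \approx 2.0 i$)
$h{\left(m \right)} = m \left(5 + m\right)$
$L = - 120 i \left(5 + 2 i\right)$ ($L = - \frac{9 \cdot 4 \cdot 5 \cdot 2 i \left(5 + 2 i\right)}{3} = - \frac{9 \cdot 20 \cdot 2 i \left(5 + 2 i\right)}{3} = - \frac{180 \cdot 2 i \left(5 + 2 i\right)}{3} = - \frac{360 i \left(5 + 2 i\right)}{3} = - 120 i \left(5 + 2 i\right) \approx 240.0 - 600.0 i$)
$c{\left(U \right)} = 240 - 600 i$
$r = -349774 - 600 i$ ($r = \left(240 - 600 i\right) - 350014 = -349774 - 600 i \approx -3.4977 \cdot 10^{5} - 600.0 i$)
$\frac{1}{r} = \frac{1}{-349774 - 600 i} = \frac{-349774 + 600 i}{122342211076}$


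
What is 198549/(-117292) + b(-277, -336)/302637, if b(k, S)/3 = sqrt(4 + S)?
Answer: -198549/117292 + 2*I*sqrt(83)/100879 ≈ -1.6928 + 0.00018062*I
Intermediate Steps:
b(k, S) = 3*sqrt(4 + S)
198549/(-117292) + b(-277, -336)/302637 = 198549/(-117292) + (3*sqrt(4 - 336))/302637 = 198549*(-1/117292) + (3*sqrt(-332))*(1/302637) = -198549/117292 + (3*(2*I*sqrt(83)))*(1/302637) = -198549/117292 + (6*I*sqrt(83))*(1/302637) = -198549/117292 + 2*I*sqrt(83)/100879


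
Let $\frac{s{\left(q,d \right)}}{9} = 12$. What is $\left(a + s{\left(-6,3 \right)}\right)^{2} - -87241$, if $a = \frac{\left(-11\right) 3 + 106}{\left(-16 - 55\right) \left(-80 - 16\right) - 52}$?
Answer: $\frac{4525178152961}{45751696} \approx 98907.0$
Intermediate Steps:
$s{\left(q,d \right)} = 108$ ($s{\left(q,d \right)} = 9 \cdot 12 = 108$)
$a = \frac{73}{6764}$ ($a = \frac{-33 + 106}{\left(-71\right) \left(-96\right) - 52} = \frac{73}{6816 - 52} = \frac{73}{6764} \approx 0.010792$)
$\left(a + s{\left(-6,3 \right)}\right)^{2} - -87241 = \left(\frac{73}{6764} + 108\right)^{2} - -87241 = \left(\frac{730585}{6764}\right)^{2} + 87241 = \frac{533754442225}{45751696} + 87241 = \frac{4525178152961}{45751696}$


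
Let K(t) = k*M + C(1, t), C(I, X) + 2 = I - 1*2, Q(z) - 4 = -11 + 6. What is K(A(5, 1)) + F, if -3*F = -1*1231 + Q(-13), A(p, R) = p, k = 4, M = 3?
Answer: 1259/3 ≈ 419.67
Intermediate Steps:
Q(z) = -1 (Q(z) = 4 + (-11 + 6) = 4 - 5 = -1)
F = 1232/3 (F = -(-1*1231 - 1)/3 = -(-1231 - 1)/3 = -⅓*(-1232) = 1232/3 ≈ 410.67)
C(I, X) = -4 + I (C(I, X) = -2 + (I - 1*2) = -2 + (I - 2) = -2 + (-2 + I) = -4 + I)
K(t) = 9 (K(t) = 4*3 + (-4 + 1) = 12 - 3 = 9)
K(A(5, 1)) + F = 9 + 1232/3 = 1259/3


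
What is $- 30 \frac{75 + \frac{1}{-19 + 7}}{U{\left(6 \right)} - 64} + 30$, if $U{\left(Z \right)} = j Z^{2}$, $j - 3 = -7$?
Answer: $\frac{16975}{416} \approx 40.805$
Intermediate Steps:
$j = -4$ ($j = 3 - 7 = -4$)
$U{\left(Z \right)} = - 4 Z^{2}$
$- 30 \frac{75 + \frac{1}{-19 + 7}}{U{\left(6 \right)} - 64} + 30 = - 30 \frac{75 + \frac{1}{-19 + 7}}{- 4 \cdot 6^{2} - 64} + 30 = - 30 \frac{75 + \frac{1}{-12}}{\left(-4\right) 36 - 64} + 30 = - 30 \frac{75 - \frac{1}{12}}{-144 - 64} + 30 = - 30 \frac{899}{12 \left(-208\right)} + 30 = - 30 \cdot \frac{899}{12} \left(- \frac{1}{208}\right) + 30 = \left(-30\right) \left(- \frac{899}{2496}\right) + 30 = \frac{4495}{416} + 30 = \frac{16975}{416}$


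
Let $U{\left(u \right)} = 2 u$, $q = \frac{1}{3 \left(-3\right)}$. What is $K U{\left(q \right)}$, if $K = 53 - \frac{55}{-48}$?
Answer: $- \frac{2599}{216} \approx -12.032$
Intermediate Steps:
$q = - \frac{1}{9}$ ($q = \frac{1}{-9} = - \frac{1}{9} \approx -0.11111$)
$K = \frac{2599}{48}$ ($K = 53 - 55 \left(- \frac{1}{48}\right) = 53 - - \frac{55}{48} = 53 + \frac{55}{48} = \frac{2599}{48} \approx 54.146$)
$K U{\left(q \right)} = \frac{2599 \cdot 2 \left(- \frac{1}{9}\right)}{48} = \frac{2599}{48} \left(- \frac{2}{9}\right) = - \frac{2599}{216}$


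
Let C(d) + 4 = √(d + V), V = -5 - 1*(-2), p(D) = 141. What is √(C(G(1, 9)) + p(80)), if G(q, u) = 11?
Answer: √(137 + 2*√2) ≈ 11.825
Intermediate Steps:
V = -3 (V = -5 + 2 = -3)
C(d) = -4 + √(-3 + d) (C(d) = -4 + √(d - 3) = -4 + √(-3 + d))
√(C(G(1, 9)) + p(80)) = √((-4 + √(-3 + 11)) + 141) = √((-4 + √8) + 141) = √((-4 + 2*√2) + 141) = √(137 + 2*√2)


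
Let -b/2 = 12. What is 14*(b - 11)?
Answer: -490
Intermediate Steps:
b = -24 (b = -2*12 = -24)
14*(b - 11) = 14*(-24 - 11) = 14*(-35) = -490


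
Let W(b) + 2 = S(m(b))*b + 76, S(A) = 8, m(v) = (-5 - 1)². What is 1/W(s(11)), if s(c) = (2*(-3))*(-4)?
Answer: 1/266 ≈ 0.0037594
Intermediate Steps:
m(v) = 36 (m(v) = (-6)² = 36)
s(c) = 24 (s(c) = -6*(-4) = 24)
W(b) = 74 + 8*b (W(b) = -2 + (8*b + 76) = -2 + (76 + 8*b) = 74 + 8*b)
1/W(s(11)) = 1/(74 + 8*24) = 1/(74 + 192) = 1/266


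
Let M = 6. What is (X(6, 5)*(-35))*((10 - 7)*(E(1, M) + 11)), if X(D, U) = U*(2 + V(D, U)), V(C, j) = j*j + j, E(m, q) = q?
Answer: -285600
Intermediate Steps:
V(C, j) = j + j**2 (V(C, j) = j**2 + j = j + j**2)
X(D, U) = U*(2 + U*(1 + U))
(X(6, 5)*(-35))*((10 - 7)*(E(1, M) + 11)) = ((5*(2 + 5*(1 + 5)))*(-35))*((10 - 7)*(6 + 11)) = ((5*(2 + 5*6))*(-35))*(3*17) = ((5*(2 + 30))*(-35))*51 = ((5*32)*(-35))*51 = (160*(-35))*51 = -5600*51 = -285600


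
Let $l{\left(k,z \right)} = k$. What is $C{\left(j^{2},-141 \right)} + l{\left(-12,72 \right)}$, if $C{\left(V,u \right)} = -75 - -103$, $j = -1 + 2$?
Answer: $16$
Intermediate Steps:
$j = 1$
$C{\left(V,u \right)} = 28$ ($C{\left(V,u \right)} = -75 + 103 = 28$)
$C{\left(j^{2},-141 \right)} + l{\left(-12,72 \right)} = 28 - 12 = 16$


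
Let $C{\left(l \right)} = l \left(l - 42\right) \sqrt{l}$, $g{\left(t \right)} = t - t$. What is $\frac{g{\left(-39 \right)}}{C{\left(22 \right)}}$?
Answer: $0$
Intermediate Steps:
$g{\left(t \right)} = 0$
$C{\left(l \right)} = l^{\frac{3}{2}} \left(-42 + l\right)$ ($C{\left(l \right)} = l \left(-42 + l\right) \sqrt{l} = l^{\frac{3}{2}} \left(-42 + l\right)$)
$\frac{g{\left(-39 \right)}}{C{\left(22 \right)}} = \frac{0}{22^{\frac{3}{2}} \left(-42 + 22\right)} = \frac{0}{22 \sqrt{22} \left(-20\right)} = \frac{0}{\left(-440\right) \sqrt{22}} = 0 \left(- \frac{\sqrt{22}}{9680}\right) = 0$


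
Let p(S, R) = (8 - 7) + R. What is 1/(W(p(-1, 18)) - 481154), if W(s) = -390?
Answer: -1/481544 ≈ -2.0767e-6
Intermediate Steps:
p(S, R) = 1 + R
1/(W(p(-1, 18)) - 481154) = 1/(-390 - 481154) = 1/(-481544) = -1/481544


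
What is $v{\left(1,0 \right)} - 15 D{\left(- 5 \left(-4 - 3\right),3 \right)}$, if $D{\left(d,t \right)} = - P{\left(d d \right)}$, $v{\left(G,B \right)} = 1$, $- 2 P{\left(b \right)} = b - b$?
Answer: $1$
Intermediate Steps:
$P{\left(b \right)} = 0$ ($P{\left(b \right)} = - \frac{b - b}{2} = \left(- \frac{1}{2}\right) 0 = 0$)
$D{\left(d,t \right)} = 0$ ($D{\left(d,t \right)} = \left(-1\right) 0 = 0$)
$v{\left(1,0 \right)} - 15 D{\left(- 5 \left(-4 - 3\right),3 \right)} = 1 - 0 = 1 + 0 = 1$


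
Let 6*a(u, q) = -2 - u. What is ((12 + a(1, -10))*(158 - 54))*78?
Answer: 93288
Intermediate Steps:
a(u, q) = -⅓ - u/6 (a(u, q) = (-2 - u)/6 = -⅓ - u/6)
((12 + a(1, -10))*(158 - 54))*78 = ((12 + (-⅓ - ⅙*1))*(158 - 54))*78 = ((12 + (-⅓ - ⅙))*104)*78 = ((12 - ½)*104)*78 = ((23/2)*104)*78 = 1196*78 = 93288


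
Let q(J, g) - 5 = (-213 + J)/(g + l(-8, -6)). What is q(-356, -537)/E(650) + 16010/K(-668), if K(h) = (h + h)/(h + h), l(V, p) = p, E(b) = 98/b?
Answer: 427045370/26607 ≈ 16050.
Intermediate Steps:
K(h) = 1 (K(h) = (2*h)/((2*h)) = (2*h)*(1/(2*h)) = 1)
q(J, g) = 5 + (-213 + J)/(-6 + g) (q(J, g) = 5 + (-213 + J)/(g - 6) = 5 + (-213 + J)/(-6 + g))
q(-356, -537)/E(650) + 16010/K(-668) = ((-243 - 356 + 5*(-537))/(-6 - 537))/((98/650)) + 16010/1 = ((-243 - 356 - 2685)/(-543))/((98*(1/650))) + 16010*1 = (-1/543*(-3284))/(49/325) + 16010 = (3284/543)*(325/49) + 16010 = 1067300/26607 + 16010 = 427045370/26607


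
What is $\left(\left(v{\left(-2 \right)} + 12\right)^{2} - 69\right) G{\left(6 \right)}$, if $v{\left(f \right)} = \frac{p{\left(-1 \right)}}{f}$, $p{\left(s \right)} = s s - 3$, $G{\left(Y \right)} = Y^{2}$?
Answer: $3600$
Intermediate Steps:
$p{\left(s \right)} = -3 + s^{2}$ ($p{\left(s \right)} = s^{2} - 3 = -3 + s^{2}$)
$v{\left(f \right)} = - \frac{2}{f}$ ($v{\left(f \right)} = \frac{-3 + \left(-1\right)^{2}}{f} = \frac{-3 + 1}{f} = - \frac{2}{f}$)
$\left(\left(v{\left(-2 \right)} + 12\right)^{2} - 69\right) G{\left(6 \right)} = \left(\left(- \frac{2}{-2} + 12\right)^{2} - 69\right) 6^{2} = \left(\left(\left(-2\right) \left(- \frac{1}{2}\right) + 12\right)^{2} - 69\right) 36 = \left(\left(1 + 12\right)^{2} - 69\right) 36 = \left(13^{2} - 69\right) 36 = \left(169 - 69\right) 36 = 100 \cdot 36 = 3600$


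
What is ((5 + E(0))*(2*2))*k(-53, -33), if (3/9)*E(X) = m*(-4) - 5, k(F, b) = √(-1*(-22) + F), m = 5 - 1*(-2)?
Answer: -376*I*√31 ≈ -2093.5*I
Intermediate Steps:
m = 7 (m = 5 + 2 = 7)
k(F, b) = √(22 + F)
E(X) = -99 (E(X) = 3*(7*(-4) - 5) = 3*(-28 - 5) = 3*(-33) = -99)
((5 + E(0))*(2*2))*k(-53, -33) = ((5 - 99)*(2*2))*√(22 - 53) = (-94*4)*√(-31) = -376*I*√31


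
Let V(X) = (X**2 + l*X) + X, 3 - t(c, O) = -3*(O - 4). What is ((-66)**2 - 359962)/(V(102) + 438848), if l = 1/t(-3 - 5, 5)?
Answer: -355606/449371 ≈ -0.79134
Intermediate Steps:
t(c, O) = -9 + 3*O (t(c, O) = 3 - (-3)*(O - 4) = 3 - (-3)*(-4 + O) = 3 - (12 - 3*O) = 3 + (-12 + 3*O) = -9 + 3*O)
l = 1/6 (l = 1/(-9 + 3*5) = 1/(-9 + 15) = 1/6 ≈ 0.16667)
V(X) = X**2 + 7*X/6 (V(X) = (X**2 + X/6) + X = X**2 + 7*X/6)
((-66)**2 - 359962)/(V(102) + 438848) = ((-66)**2 - 359962)/((1/6)*102*(7 + 6*102) + 438848) = (4356 - 359962)/((1/6)*102*(7 + 612) + 438848) = -355606/((1/6)*102*619 + 438848) = -355606/(10523 + 438848) = -355606/449371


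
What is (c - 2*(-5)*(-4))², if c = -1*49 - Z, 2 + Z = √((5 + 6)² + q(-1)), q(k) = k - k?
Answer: 9604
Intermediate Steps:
q(k) = 0
Z = 9 (Z = -2 + √((5 + 6)² + 0) = -2 + √(11² + 0) = -2 + √(121 + 0) = -2 + √121 = -2 + 11 = 9)
c = -58 (c = -1*49 - 1*9 = -49 - 9 = -58)
(c - 2*(-5)*(-4))² = (-58 - 2*(-5)*(-4))² = (-58 - (-10)*(-4))² = (-58 - 1*40)² = (-58 - 40)² = (-98)² = 9604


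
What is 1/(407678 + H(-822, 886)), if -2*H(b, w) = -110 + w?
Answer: 1/407290 ≈ 2.4553e-6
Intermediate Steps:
H(b, w) = 55 - w/2 (H(b, w) = -(-110 + w)/2 = 55 - w/2)
1/(407678 + H(-822, 886)) = 1/(407678 + (55 - ½*886)) = 1/(407678 + (55 - 443)) = 1/(407678 - 388) = 1/407290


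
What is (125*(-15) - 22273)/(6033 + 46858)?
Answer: -24148/52891 ≈ -0.45656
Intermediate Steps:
(125*(-15) - 22273)/(6033 + 46858) = (-1875 - 22273)/52891 = -24148*1/52891 = -24148/52891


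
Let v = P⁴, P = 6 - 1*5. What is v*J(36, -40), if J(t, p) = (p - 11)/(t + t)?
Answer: -17/24 ≈ -0.70833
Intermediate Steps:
P = 1 (P = 6 - 5 = 1)
J(t, p) = (-11 + p)/(2*t) (J(t, p) = (-11 + p)/((2*t)) = (-11 + p)*(1/(2*t)) = (-11 + p)/(2*t))
v = 1 (v = 1⁴ = 1)
v*J(36, -40) = 1*((½)*(-11 - 40)/36) = 1*((½)*(1/36)*(-51)) = 1*(-17/24) = -17/24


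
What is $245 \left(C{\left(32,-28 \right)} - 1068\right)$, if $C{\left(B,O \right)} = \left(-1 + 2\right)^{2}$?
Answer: $-261415$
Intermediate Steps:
$C{\left(B,O \right)} = 1$ ($C{\left(B,O \right)} = 1^{2} = 1$)
$245 \left(C{\left(32,-28 \right)} - 1068\right) = 245 \left(1 - 1068\right) = 245 \left(-1067\right) = -261415$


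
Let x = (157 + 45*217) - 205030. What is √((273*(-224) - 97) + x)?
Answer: I*√256357 ≈ 506.32*I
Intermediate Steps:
x = -195108 (x = (157 + 9765) - 205030 = 9922 - 205030 = -195108)
√((273*(-224) - 97) + x) = √((273*(-224) - 97) - 195108) = √((-61152 - 97) - 195108) = √(-61249 - 195108) = √(-256357) = I*√256357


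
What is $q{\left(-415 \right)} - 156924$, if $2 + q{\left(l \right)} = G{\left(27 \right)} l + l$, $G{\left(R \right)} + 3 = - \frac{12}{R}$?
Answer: $- \frac{1403204}{9} \approx -1.5591 \cdot 10^{5}$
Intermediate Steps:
$G{\left(R \right)} = -3 - \frac{12}{R}$
$q{\left(l \right)} = -2 - \frac{22 l}{9}$ ($q{\left(l \right)} = -2 + \left(\left(-3 - \frac{12}{27}\right) l + l\right) = -2 + \left(\left(-3 - \frac{4}{9}\right) l + l\right) = -2 + \left(- \frac{31 l}{9} + l\right) = -2 - \frac{22 l}{9}$)
$q{\left(-415 \right)} - 156924 = \left(-2 - - \frac{9130}{9}\right) - 156924 = \left(-2 + \frac{9130}{9}\right) - 156924 = \frac{9112}{9} - 156924 = - \frac{1403204}{9}$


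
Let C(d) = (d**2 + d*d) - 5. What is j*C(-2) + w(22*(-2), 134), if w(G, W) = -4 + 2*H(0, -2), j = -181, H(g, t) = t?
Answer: -551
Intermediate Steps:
C(d) = -5 + 2*d**2 (C(d) = (d**2 + d**2) - 5 = 2*d**2 - 5 = -5 + 2*d**2)
w(G, W) = -8 (w(G, W) = -4 + 2*(-2) = -4 - 4 = -8)
j*C(-2) + w(22*(-2), 134) = -181*(-5 + 2*(-2)**2) - 8 = -181*(-5 + 2*4) - 8 = -181*(-5 + 8) - 8 = -181*3 - 8 = -543 - 8 = -551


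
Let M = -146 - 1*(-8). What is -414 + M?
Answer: -552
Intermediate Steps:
M = -138 (M = -146 + 8 = -138)
-414 + M = -414 - 138 = -552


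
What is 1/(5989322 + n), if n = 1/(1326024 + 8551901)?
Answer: 9877925/59162073516851 ≈ 1.6696e-7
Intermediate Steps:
n = 1/9877925 ≈ 1.0124e-7
1/(5989322 + n) = 1/(5989322 + 1/9877925) = 1/(59162073516851/9877925) = 9877925/59162073516851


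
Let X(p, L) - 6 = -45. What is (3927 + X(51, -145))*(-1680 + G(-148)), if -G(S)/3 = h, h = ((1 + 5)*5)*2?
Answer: -7231680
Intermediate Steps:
X(p, L) = -39 (X(p, L) = 6 - 45 = -39)
h = 60 (h = (6*5)*2 = 30*2 = 60)
G(S) = -180 (G(S) = -3*60 = -180)
(3927 + X(51, -145))*(-1680 + G(-148)) = (3927 - 39)*(-1680 - 180) = 3888*(-1860) = -7231680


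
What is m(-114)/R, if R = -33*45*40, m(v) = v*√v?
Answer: 19*I*√114/9900 ≈ 0.020491*I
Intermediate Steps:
m(v) = v^(3/2)
R = -59400 (R = -1485*40 = -59400)
m(-114)/R = (-114)^(3/2)/(-59400) = -114*I*√114*(-1/59400) = 19*I*√114/9900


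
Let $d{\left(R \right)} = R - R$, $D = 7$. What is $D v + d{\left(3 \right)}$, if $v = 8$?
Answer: $56$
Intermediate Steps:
$d{\left(R \right)} = 0$
$D v + d{\left(3 \right)} = 7 \cdot 8 + 0 = 56 + 0 = 56$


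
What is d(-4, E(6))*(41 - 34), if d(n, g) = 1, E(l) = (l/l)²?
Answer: 7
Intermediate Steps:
E(l) = 1 (E(l) = 1² = 1)
d(-4, E(6))*(41 - 34) = 1*(41 - 34) = 1*7 = 7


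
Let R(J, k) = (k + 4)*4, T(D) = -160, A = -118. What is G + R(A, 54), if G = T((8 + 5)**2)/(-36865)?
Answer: 1710568/7373 ≈ 232.00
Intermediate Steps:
R(J, k) = 16 + 4*k (R(J, k) = (4 + k)*4 = 16 + 4*k)
G = 32/7373 (G = -160/(-36865) = -160*(-1/36865) = 32/7373 ≈ 0.0043402)
G + R(A, 54) = 32/7373 + (16 + 4*54) = 32/7373 + (16 + 216) = 32/7373 + 232 = 1710568/7373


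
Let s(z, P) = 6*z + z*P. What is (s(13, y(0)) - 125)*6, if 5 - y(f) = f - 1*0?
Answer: 108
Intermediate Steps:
y(f) = 5 - f (y(f) = 5 - (f - 1*0) = 5 - (f + 0) = 5 - f)
s(z, P) = 6*z + P*z
(s(13, y(0)) - 125)*6 = (13*(6 + (5 - 1*0)) - 125)*6 = (13*(6 + (5 + 0)) - 125)*6 = (13*(6 + 5) - 125)*6 = (13*11 - 125)*6 = (143 - 125)*6 = 18*6 = 108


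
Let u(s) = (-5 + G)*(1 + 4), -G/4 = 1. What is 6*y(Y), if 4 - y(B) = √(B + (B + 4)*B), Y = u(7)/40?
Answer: 24 - 9*I*√31/4 ≈ 24.0 - 12.527*I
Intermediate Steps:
G = -4 (G = -4*1 = -4)
u(s) = -45 (u(s) = (-5 - 4)*(1 + 4) = -9*5 = -45)
Y = -9/8 (Y = -45/40 = -45*1/40 = -9/8 ≈ -1.1250)
y(B) = 4 - √(B + B*(4 + B)) (y(B) = 4 - √(B + (B + 4)*B) = 4 - √(B + (4 + B)*B) = 4 - √(B + B*(4 + B)))
6*y(Y) = 6*(4 - √(-9*(5 - 9/8)/8)) = 6*(4 - √(-9/8*31/8)) = 6*(4 - √(-279/64)) = 6*(4 - 3*I*√31/8) = 24 - 9*I*√31/4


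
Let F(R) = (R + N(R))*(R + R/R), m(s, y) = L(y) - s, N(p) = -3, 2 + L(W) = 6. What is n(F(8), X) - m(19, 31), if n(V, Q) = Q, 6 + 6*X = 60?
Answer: 24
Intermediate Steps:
X = 9 (X = -1 + (1/6)*60 = -1 + 10 = 9)
L(W) = 4 (L(W) = -2 + 6 = 4)
m(s, y) = 4 - s
F(R) = (1 + R)*(-3 + R) (F(R) = (R - 3)*(R + R/R) = (-3 + R)*(R + 1) = (-3 + R)*(1 + R) = (1 + R)*(-3 + R))
n(F(8), X) - m(19, 31) = 9 - (4 - 1*19) = 9 - (4 - 19) = 9 - 1*(-15) = 9 + 15 = 24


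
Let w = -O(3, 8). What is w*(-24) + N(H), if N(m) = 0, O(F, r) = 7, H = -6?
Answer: 168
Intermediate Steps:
w = -7 (w = -1*7 = -7)
w*(-24) + N(H) = -7*(-24) + 0 = 168 + 0 = 168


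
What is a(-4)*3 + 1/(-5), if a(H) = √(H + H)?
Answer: -⅕ + 6*I*√2 ≈ -0.2 + 8.4853*I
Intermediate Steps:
a(H) = √2*√H (a(H) = √(2*H) = √2*√H)
a(-4)*3 + 1/(-5) = (√2*√(-4))*3 + 1/(-5) = (√2*(2*I))*3 - ⅕ = (2*I*√2)*3 - ⅕ = 6*I*√2 - ⅕ = -⅕ + 6*I*√2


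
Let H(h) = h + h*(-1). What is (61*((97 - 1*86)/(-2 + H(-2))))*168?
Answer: -56364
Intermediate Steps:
H(h) = 0 (H(h) = h - h = 0)
(61*((97 - 1*86)/(-2 + H(-2))))*168 = (61*((97 - 1*86)/(-2 + 0)))*168 = (61*((97 - 86)/(-2)))*168 = (61*(11*(-1/2)))*168 = (61*(-11/2))*168 = -671/2*168 = -56364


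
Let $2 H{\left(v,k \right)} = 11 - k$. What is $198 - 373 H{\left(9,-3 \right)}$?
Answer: $-2413$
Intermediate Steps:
$H{\left(v,k \right)} = \frac{11}{2} - \frac{k}{2}$ ($H{\left(v,k \right)} = \frac{11 - k}{2} = \frac{11}{2} - \frac{k}{2}$)
$198 - 373 H{\left(9,-3 \right)} = 198 - 373 \left(\frac{11}{2} - - \frac{3}{2}\right) = 198 - 373 \left(\frac{11}{2} + \frac{3}{2}\right) = 198 - 2611 = -2413$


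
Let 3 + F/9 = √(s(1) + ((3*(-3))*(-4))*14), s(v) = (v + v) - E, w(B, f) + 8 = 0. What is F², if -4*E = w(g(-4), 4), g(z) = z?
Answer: 41553 - 2916*√14 ≈ 30642.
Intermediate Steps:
w(B, f) = -8 (w(B, f) = -8 + 0 = -8)
E = 2 (E = -¼*(-8) = 2)
s(v) = -2 + 2*v (s(v) = (v + v) - 1*2 = 2*v - 2 = -2 + 2*v)
F = -27 + 54*√14 (F = -27 + 9*√((-2 + 2*1) + ((3*(-3))*(-4))*14) = -27 + 9*√((-2 + 2) - 9*(-4)*14) = -27 + 9*√(0 + 36*14) = -27 + 9*√(0 + 504) = -27 + 9*√504 = -27 + 9*(6*√14) = -27 + 54*√14 ≈ 175.05)
F² = (-27 + 54*√14)²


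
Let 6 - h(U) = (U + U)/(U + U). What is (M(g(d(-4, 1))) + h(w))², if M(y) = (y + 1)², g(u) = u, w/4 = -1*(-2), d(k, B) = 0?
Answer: 36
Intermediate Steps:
w = 8 (w = 4*(-1*(-2)) = 4*2 = 8)
M(y) = (1 + y)²
h(U) = 5 (h(U) = 6 - (U + U)/(U + U) = 6 - 2*U/(2*U) = 6 - 2*U*1/(2*U) = 6 - 1*1 = 6 - 1 = 5)
(M(g(d(-4, 1))) + h(w))² = ((1 + 0)² + 5)² = (1² + 5)² = (1 + 5)² = 6² = 36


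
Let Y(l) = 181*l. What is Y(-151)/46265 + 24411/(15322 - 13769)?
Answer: 1086929872/71849545 ≈ 15.128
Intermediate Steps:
Y(-151)/46265 + 24411/(15322 - 13769) = (181*(-151))/46265 + 24411/(15322 - 13769) = -27331*1/46265 + 24411/1553 = -27331/46265 + 24411*(1/1553) = -27331/46265 + 24411/1553 = 1086929872/71849545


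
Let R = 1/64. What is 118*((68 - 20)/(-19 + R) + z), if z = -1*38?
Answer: -1936852/405 ≈ -4782.4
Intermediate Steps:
z = -38
R = 1/64 ≈ 0.015625
118*((68 - 20)/(-19 + R) + z) = 118*((68 - 20)/(-19 + 1/64) - 38) = 118*(48/(-1215/64) - 38) = 118*(48*(-64/1215) - 38) = 118*(-1024/405 - 38) = 118*(-16414/405) = -1936852/405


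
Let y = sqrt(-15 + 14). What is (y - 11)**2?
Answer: (11 - I)**2 ≈ 120.0 - 22.0*I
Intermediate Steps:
y = I (y = sqrt(-1) = I ≈ 1.0*I)
(y - 11)**2 = (I - 11)**2 = (-11 + I)**2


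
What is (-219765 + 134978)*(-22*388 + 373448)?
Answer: -30939793744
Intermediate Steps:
(-219765 + 134978)*(-22*388 + 373448) = -84787*(-8536 + 373448) = -84787*364912 = -30939793744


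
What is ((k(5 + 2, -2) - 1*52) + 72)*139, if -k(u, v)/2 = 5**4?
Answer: -170970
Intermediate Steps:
k(u, v) = -1250 (k(u, v) = -2*5**4 = -2*625 = -1250)
((k(5 + 2, -2) - 1*52) + 72)*139 = ((-1250 - 1*52) + 72)*139 = ((-1250 - 52) + 72)*139 = (-1302 + 72)*139 = -1230*139 = -170970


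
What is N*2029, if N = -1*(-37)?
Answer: 75073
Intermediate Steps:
N = 37
N*2029 = 37*2029 = 75073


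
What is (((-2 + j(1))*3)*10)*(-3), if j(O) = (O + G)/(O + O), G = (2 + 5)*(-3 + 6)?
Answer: -810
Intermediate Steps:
G = 21 (G = 7*3 = 21)
j(O) = (21 + O)/(2*O) (j(O) = (O + 21)/(O + O) = (21 + O)/((2*O)) = (21 + O)*(1/(2*O)) = (21 + O)/(2*O))
(((-2 + j(1))*3)*10)*(-3) = (((-2 + (½)*(21 + 1)/1)*3)*10)*(-3) = (((-2 + (½)*1*22)*3)*10)*(-3) = (((-2 + 11)*3)*10)*(-3) = ((9*3)*10)*(-3) = (27*10)*(-3) = 270*(-3) = -810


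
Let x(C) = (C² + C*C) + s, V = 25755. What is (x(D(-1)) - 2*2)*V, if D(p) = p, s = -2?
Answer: -103020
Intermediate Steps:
x(C) = -2 + 2*C² (x(C) = (C² + C*C) - 2 = (C² + C²) - 2 = 2*C² - 2 = -2 + 2*C²)
(x(D(-1)) - 2*2)*V = ((-2 + 2*(-1)²) - 2*2)*25755 = ((-2 + 2*1) - 1*4)*25755 = ((-2 + 2) - 4)*25755 = (0 - 4)*25755 = -4*25755 = -103020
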